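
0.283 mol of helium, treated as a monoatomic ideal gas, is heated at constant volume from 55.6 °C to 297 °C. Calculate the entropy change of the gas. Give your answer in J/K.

In kelvin: T₁ = 328.75 K, T₂ = 570.15 K. At constant volume, ΔS = nC_V ln(T₂/T₁) with C_V = 3R/2 = 12.47 J mol⁻¹ K⁻¹.
ΔS = 0.283 × 12.47 × ln(570.15/328.75) = 1.94 J/K.

ΔS = 1.94 J/K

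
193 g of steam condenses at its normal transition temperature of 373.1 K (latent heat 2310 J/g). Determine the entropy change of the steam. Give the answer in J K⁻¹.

ΔS = -1190 J/K

Heat released by the substance: Q = −mL = −193 × 2310 = −445830 J.
At constant T, ΔS = Q_rev/T = −445830 / 373.1 = -1190 J/K.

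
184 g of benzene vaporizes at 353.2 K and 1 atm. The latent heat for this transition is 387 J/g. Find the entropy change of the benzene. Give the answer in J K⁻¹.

Heat absorbed by the substance: Q = mL = 184 × 387 = 71208 J.
At constant T, ΔS = Q_rev/T = 71208 / 353.2 = 202 J/K.

ΔS = 202 J/K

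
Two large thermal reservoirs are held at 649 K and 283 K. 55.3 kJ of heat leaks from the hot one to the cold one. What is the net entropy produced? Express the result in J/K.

ΔS_total = 110 J/K

ΔS_hot = −Q/T_H = −55300/649 = -85.21 J/K and ΔS_cold = +Q/T_C = 55300/283 = 195.4 J/K.
ΔS_total = -85.21 + 195.4 = 110 J/K, positive as the second law requires.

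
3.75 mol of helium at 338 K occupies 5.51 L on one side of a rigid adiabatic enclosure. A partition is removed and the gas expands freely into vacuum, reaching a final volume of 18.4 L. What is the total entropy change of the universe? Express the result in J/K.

ΔS_universe = 37.6 J/K

For an ideal gas in free expansion Q = 0 and W = 0, so T is unchanged.
Entropy is a state function; using a reversible isothermal path, ΔS_gas = nR ln(V₂/V₁) = 3.75 × 8.314 × ln(18.4/5.51) = 37.6 J/K.
The insulated surroundings exchange no heat, so ΔS_surr = 0 and ΔS_universe = ΔS_gas.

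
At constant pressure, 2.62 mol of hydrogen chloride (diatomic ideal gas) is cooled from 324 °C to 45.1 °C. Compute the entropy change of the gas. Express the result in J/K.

ΔS = -48 J/K

In kelvin: T₁ = 597.15 K, T₂ = 318.25 K. At constant pressure, ΔS = nC_p ln(T₂/T₁) with C_p = 7R/2 = 29.1 J mol⁻¹ K⁻¹.
ΔS = 2.62 × 29.1 × ln(318.25/597.15) = -48 J/K.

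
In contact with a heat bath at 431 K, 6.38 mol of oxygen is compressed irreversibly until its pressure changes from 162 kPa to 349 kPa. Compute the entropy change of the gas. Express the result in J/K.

ΔS_gas = -40.7 J/K

Entropy is a state function, so ΔS_gas depends only on the end states.
For an isothermal ideal gas ΔS_gas = nR ln(P₁/P₂) = 6.38 × 8.314 × ln(162/349) = -40.7 J/K.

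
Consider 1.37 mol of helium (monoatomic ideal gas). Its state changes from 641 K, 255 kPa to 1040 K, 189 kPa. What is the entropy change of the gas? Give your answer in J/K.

ΔS = 17.2 J/K

ΔS = nC_p ln(T₂/T₁) − nR ln(P₂/P₁), with C_p = 5R/2 = 20.79 J mol⁻¹ K⁻¹ for a monoatomic ideal gas.
ΔS = 1.37 × [20.79 × ln(1040/641) − 8.314 × ln(189/255)] = 17.2 J/K.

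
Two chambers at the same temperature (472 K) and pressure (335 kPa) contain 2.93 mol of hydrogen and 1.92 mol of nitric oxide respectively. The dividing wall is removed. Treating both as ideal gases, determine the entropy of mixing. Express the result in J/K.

ΔS_mix = 27.1 J/K

Mole fractions: x_A = 2.93/4.85 = 0.604, x_B = 0.396.
ΔS_mix = −R(n_A ln x_A + n_B ln x_B) = −8.314 × (2.93 ln 0.604 + 1.92 ln 0.396) = 27.1 J/K.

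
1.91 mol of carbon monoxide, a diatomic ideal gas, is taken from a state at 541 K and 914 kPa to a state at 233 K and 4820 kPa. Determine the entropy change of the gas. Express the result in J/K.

ΔS = nC_p ln(T₂/T₁) − nR ln(P₂/P₁), with C_p = 7R/2 = 29.1 J mol⁻¹ K⁻¹ for a diatomic ideal gas.
ΔS = 1.91 × [29.1 × ln(233/541) − 8.314 × ln(4820/914)] = -73.2 J/K.

ΔS = -73.2 J/K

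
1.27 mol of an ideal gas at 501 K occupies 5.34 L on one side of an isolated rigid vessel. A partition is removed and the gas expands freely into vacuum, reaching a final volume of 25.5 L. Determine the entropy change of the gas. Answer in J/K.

For an ideal gas in free expansion Q = 0 and W = 0, so T is unchanged.
Entropy is a state function; using a reversible isothermal path, ΔS_gas = nR ln(V₂/V₁) = 1.27 × 8.314 × ln(25.5/5.34) = 16.5 J/K.

ΔS_gas = 16.5 J/K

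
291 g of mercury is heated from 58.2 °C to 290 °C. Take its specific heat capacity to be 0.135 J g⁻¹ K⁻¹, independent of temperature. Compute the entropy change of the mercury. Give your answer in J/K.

ΔS = 20.8 J/K

In kelvin: T₁ = 331.35 K, T₂ = 563.15 K. ΔS = ∫dQ_rev/T = m c ln(T₂/T₁) = 291 × 0.135 × ln(563.15/331.35) = 20.8 J/K.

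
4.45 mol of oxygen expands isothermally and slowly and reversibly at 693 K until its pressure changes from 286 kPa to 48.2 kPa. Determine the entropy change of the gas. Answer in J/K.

For an isothermal ideal gas ΔS_gas = nR ln(P₁/P₂) = 4.45 × 8.314 × ln(286/48.2) = 65.9 J/K.

ΔS_gas = 65.9 J/K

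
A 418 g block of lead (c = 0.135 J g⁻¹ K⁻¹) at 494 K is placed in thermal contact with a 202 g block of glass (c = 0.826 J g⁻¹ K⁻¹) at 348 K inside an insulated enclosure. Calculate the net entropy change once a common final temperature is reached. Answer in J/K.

ΔS_total = 2.73 J/K

Energy balance: T_f = (m₁c₁T₁ + m₂c₂T₂)/(m₁c₁ + m₂c₂) = 384.9 K.
ΔS₁ = m₁c₁ ln(T_f/T₁) = 56.43 × ln(384.9/494) = -14.08 J/K.
ΔS₂ = m₂c₂ ln(T_f/T₂) = 166.852 × ln(384.9/348) = 16.81 J/K.
ΔS_total = -14.08 + 16.81 = 2.73 J/K.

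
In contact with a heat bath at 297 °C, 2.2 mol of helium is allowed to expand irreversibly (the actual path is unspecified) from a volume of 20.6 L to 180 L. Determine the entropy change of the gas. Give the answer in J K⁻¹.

Entropy is a state function, so ΔS_gas depends only on the end states.
For an isothermal ideal gas ΔS_gas = nR ln(V₂/V₁) = 2.2 × 8.314 × ln(180/20.6) = 39.6 J/K.

ΔS_gas = 39.6 J/K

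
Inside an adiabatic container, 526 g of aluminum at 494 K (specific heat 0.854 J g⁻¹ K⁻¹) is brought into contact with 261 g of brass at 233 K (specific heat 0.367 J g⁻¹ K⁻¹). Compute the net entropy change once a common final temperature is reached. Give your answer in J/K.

ΔS_total = 18.9 J/K

Energy balance: T_f = (m₁c₁T₁ + m₂c₂T₂)/(m₁c₁ + m₂c₂) = 448.13 K.
ΔS₁ = m₁c₁ ln(T_f/T₁) = 449.204 × ln(448.13/494) = -43.78 J/K.
ΔS₂ = m₂c₂ ln(T_f/T₂) = 95.787 × ln(448.13/233) = 62.65 J/K.
ΔS_total = -43.78 + 62.65 = 18.9 J/K.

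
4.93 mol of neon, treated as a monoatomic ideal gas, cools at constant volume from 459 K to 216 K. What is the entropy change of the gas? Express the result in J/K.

ΔS = -46.3 J/K

At constant volume, ΔS = nC_V ln(T₂/T₁) with C_V = 3R/2 = 12.47 J mol⁻¹ K⁻¹.
ΔS = 4.93 × 12.47 × ln(216/459) = -46.3 J/K.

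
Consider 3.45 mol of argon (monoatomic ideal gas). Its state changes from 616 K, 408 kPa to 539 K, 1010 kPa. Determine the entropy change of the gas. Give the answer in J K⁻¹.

ΔS = nC_p ln(T₂/T₁) − nR ln(P₂/P₁), with C_p = 5R/2 = 20.79 J mol⁻¹ K⁻¹ for a monoatomic ideal gas.
ΔS = 3.45 × [20.79 × ln(539/616) − 8.314 × ln(1010/408)] = -35.6 J/K.

ΔS = -35.6 J/K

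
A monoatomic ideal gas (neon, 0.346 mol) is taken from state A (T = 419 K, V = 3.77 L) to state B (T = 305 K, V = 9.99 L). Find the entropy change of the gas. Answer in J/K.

Entropy is a state function: ΔS = nC_V ln(T₂/T₁) + nR ln(V₂/V₁), with C_V = 3R/2 = 12.47 J mol⁻¹ K⁻¹ for a monoatomic ideal gas.
ΔS = 0.346 × [12.47 × ln(305/419) + 8.314 × ln(9.99/3.77)] = 1.43 J/K.

ΔS = 1.43 J/K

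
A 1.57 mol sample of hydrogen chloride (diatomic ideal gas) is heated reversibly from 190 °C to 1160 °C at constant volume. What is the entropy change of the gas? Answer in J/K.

ΔS = 36.9 J/K

In kelvin: T₁ = 463.15 K, T₂ = 1433.15 K. At constant volume, ΔS = nC_V ln(T₂/T₁) with C_V = 5R/2 = 20.79 J mol⁻¹ K⁻¹.
ΔS = 1.57 × 20.79 × ln(1433.15/463.15) = 36.9 J/K.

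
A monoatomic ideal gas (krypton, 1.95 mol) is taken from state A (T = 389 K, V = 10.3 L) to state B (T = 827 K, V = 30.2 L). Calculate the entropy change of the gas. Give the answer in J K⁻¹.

ΔS = 35.8 J/K

Entropy is a state function: ΔS = nC_V ln(T₂/T₁) + nR ln(V₂/V₁), with C_V = 3R/2 = 12.47 J mol⁻¹ K⁻¹ for a monoatomic ideal gas.
ΔS = 1.95 × [12.47 × ln(827/389) + 8.314 × ln(30.2/10.3)] = 35.8 J/K.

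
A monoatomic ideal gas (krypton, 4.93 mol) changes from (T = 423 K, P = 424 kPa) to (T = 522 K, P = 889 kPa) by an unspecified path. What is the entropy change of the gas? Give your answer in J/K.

ΔS = nC_p ln(T₂/T₁) − nR ln(P₂/P₁), with C_p = 5R/2 = 20.79 J mol⁻¹ K⁻¹ for a monoatomic ideal gas.
ΔS = 4.93 × [20.79 × ln(522/423) − 8.314 × ln(889/424)] = -8.8 J/K.

ΔS = -8.8 J/K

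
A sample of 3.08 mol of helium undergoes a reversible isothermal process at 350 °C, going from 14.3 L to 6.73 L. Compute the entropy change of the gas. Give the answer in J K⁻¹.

For an isothermal ideal gas ΔS_gas = nR ln(V₂/V₁) = 3.08 × 8.314 × ln(6.73/14.3) = -19.3 J/K.

ΔS_gas = -19.3 J/K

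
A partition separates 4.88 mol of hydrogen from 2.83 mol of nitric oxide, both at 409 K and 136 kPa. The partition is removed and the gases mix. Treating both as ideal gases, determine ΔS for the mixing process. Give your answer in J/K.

Mole fractions: x_A = 4.88/7.71 = 0.633, x_B = 0.367.
ΔS_mix = −R(n_A ln x_A + n_B ln x_B) = −8.314 × (4.88 ln 0.633 + 2.83 ln 0.367) = 42.1 J/K.

ΔS_mix = 42.1 J/K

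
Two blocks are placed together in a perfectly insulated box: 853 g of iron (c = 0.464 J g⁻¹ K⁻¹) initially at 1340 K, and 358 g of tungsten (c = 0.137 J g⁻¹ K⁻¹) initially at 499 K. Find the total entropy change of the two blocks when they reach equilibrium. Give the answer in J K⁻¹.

Energy balance: T_f = (m₁c₁T₁ + m₂c₂T₂)/(m₁c₁ + m₂c₂) = 1247.3 K.
ΔS₁ = m₁c₁ ln(T_f/T₁) = 395.792 × ln(1247.3/1340) = -28.3817 J/K.
ΔS₂ = m₂c₂ ln(T_f/T₂) = 49.046 × ln(1247.3/499) = 44.9315 J/K.
ΔS_total = -28.3817 + 44.9315 = 16.5 J/K.

ΔS_total = 16.5 J/K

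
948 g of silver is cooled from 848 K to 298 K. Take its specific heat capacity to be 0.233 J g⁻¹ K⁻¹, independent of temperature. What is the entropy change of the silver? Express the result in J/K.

ΔS = ∫dQ_rev/T = m c ln(T₂/T₁) = 948 × 0.233 × ln(298/848) = -231 J/K.

ΔS = -231 J/K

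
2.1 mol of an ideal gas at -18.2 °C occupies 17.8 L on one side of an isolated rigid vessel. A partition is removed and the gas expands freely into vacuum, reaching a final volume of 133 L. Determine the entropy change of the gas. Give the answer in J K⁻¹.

No heat is exchanged and no work is done, so the ideal-gas temperature stays constant.
Entropy is a state function; using a reversible isothermal path, ΔS_gas = nR ln(V₂/V₁) = 2.1 × 8.314 × ln(133/17.8) = 35.1 J/K.

ΔS_gas = 35.1 J/K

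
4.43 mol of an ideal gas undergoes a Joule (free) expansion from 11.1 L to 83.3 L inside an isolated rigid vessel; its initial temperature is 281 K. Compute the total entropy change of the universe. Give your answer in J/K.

ΔS_universe = 74.2 J/K

For an ideal gas in free expansion Q = 0 and W = 0, so T is unchanged.
Entropy is a state function; using a reversible isothermal path, ΔS_gas = nR ln(V₂/V₁) = 4.43 × 8.314 × ln(83.3/11.1) = 74.2 J/K.
The insulated surroundings exchange no heat, so ΔS_surr = 0 and ΔS_universe = ΔS_gas.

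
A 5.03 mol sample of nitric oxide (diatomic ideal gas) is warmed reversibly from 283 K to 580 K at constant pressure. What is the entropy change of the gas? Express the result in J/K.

At constant pressure, ΔS = nC_p ln(T₂/T₁) with C_p = 7R/2 = 29.1 J mol⁻¹ K⁻¹.
ΔS = 5.03 × 29.1 × ln(580/283) = 105 J/K.

ΔS = 105 J/K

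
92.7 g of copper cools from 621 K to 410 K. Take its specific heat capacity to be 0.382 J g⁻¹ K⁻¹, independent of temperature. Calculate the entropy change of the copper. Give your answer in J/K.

ΔS = -14.7 J/K

ΔS = ∫dQ_rev/T = m c ln(T₂/T₁) = 92.7 × 0.382 × ln(410/621) = -14.7 J/K.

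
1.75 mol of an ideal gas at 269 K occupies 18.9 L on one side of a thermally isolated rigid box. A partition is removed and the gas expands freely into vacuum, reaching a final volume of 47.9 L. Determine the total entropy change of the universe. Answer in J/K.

ΔS_universe = 13.5 J/K

For an ideal gas in free expansion Q = 0 and W = 0, so T is unchanged.
Entropy is a state function; using a reversible isothermal path, ΔS_gas = nR ln(V₂/V₁) = 1.75 × 8.314 × ln(47.9/18.9) = 13.5 J/K.
The insulated surroundings exchange no heat, so ΔS_surr = 0 and ΔS_universe = ΔS_gas.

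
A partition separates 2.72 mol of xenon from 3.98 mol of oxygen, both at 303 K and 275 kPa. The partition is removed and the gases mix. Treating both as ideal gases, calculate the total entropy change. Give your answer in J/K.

ΔS_mix = 37.6 J/K

Mole fractions: x_A = 2.72/6.7 = 0.406, x_B = 0.594.
ΔS_mix = −R(n_A ln x_A + n_B ln x_B) = −8.314 × (2.72 ln 0.406 + 3.98 ln 0.594) = 37.6 J/K.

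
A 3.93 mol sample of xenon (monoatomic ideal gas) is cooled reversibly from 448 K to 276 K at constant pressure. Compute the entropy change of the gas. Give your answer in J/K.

At constant pressure, ΔS = nC_p ln(T₂/T₁) with C_p = 5R/2 = 20.79 J mol⁻¹ K⁻¹.
ΔS = 3.93 × 20.79 × ln(276/448) = -39.6 J/K.

ΔS = -39.6 J/K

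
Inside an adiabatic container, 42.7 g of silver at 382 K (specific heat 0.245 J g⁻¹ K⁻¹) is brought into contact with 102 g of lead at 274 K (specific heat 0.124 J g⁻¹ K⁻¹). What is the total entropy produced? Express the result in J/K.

ΔS_total = 0.318 J/K

Energy balance: T_f = (m₁c₁T₁ + m₂c₂T₂)/(m₁c₁ + m₂c₂) = 322.89 K.
ΔS₁ = m₁c₁ ln(T_f/T₁) = 10.4615 × ln(322.89/382) = -1.759 J/K.
ΔS₂ = m₂c₂ ln(T_f/T₂) = 12.648 × ln(322.89/274) = 2.077 J/K.
ΔS_total = -1.759 + 2.077 = 0.318 J/K.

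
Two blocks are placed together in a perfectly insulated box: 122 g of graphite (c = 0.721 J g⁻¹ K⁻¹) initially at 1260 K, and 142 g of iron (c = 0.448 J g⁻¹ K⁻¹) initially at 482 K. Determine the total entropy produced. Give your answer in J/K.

ΔS_total = 15.7 J/K

Energy balance: T_f = (m₁c₁T₁ + m₂c₂T₂)/(m₁c₁ + m₂c₂) = 933.48 K.
ΔS₁ = m₁c₁ ln(T_f/T₁) = 87.962 × ln(933.48/1260) = -26.38 J/K.
ΔS₂ = m₂c₂ ln(T_f/T₂) = 63.616 × ln(933.48/482) = 42.05 J/K.
ΔS_total = -26.38 + 42.05 = 15.7 J/K.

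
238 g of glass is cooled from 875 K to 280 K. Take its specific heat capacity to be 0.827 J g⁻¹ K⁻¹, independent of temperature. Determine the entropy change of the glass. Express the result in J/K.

ΔS = -224 J/K

ΔS = ∫dQ_rev/T = m c ln(T₂/T₁) = 238 × 0.827 × ln(280/875) = -224 J/K.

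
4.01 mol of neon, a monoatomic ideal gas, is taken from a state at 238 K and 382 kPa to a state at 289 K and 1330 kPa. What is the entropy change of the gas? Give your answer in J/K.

ΔS = nC_p ln(T₂/T₁) − nR ln(P₂/P₁), with C_p = 5R/2 = 20.79 J mol⁻¹ K⁻¹ for a monoatomic ideal gas.
ΔS = 4.01 × [20.79 × ln(289/238) − 8.314 × ln(1330/382)] = -25.4 J/K.

ΔS = -25.4 J/K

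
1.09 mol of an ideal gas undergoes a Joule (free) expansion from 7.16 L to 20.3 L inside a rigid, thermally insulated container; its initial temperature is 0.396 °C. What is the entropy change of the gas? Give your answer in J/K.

ΔS_gas = 9.44 J/K

For an ideal gas in free expansion Q = 0 and W = 0, so T is unchanged.
Entropy is a state function; using a reversible isothermal path, ΔS_gas = nR ln(V₂/V₁) = 1.09 × 8.314 × ln(20.3/7.16) = 9.44 J/K.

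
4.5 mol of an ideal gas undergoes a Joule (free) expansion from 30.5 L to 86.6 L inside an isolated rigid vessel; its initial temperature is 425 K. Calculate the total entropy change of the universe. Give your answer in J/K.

For an ideal gas in free expansion Q = 0 and W = 0, so T is unchanged.
Entropy is a state function; using a reversible isothermal path, ΔS_gas = nR ln(V₂/V₁) = 4.5 × 8.314 × ln(86.6/30.5) = 39 J/K.
The insulated surroundings exchange no heat, so ΔS_surr = 0 and ΔS_universe = ΔS_gas.

ΔS_universe = 39 J/K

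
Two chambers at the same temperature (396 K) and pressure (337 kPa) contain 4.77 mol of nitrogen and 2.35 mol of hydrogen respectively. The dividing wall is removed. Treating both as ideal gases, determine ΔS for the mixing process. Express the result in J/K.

ΔS_mix = 37.5 J/K

Mole fractions: x_A = 4.77/7.12 = 0.67, x_B = 0.33.
ΔS_mix = −R(n_A ln x_A + n_B ln x_B) = −8.314 × (4.77 ln 0.67 + 2.35 ln 0.33) = 37.5 J/K.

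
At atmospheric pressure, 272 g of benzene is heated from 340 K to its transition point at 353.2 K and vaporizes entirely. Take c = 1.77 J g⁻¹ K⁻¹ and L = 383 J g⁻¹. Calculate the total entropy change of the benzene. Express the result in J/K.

ΔS = 313 J/K

Warming step: ΔS₁ = m c ln(T_tr/T_i) = 272 × 1.77 × ln(353.2/340) = 18.34 J/K.
Phase change: ΔS₂ = +mL/T_tr = 272 × 383 / 353.2 = 294.9 J/K.
ΔS_total = (18.34) + (294.9) = 313 J/K.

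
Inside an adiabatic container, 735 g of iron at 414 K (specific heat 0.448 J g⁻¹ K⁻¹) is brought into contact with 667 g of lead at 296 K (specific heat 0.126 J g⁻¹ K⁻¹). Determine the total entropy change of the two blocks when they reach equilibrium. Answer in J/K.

Energy balance: T_f = (m₁c₁T₁ + m₂c₂T₂)/(m₁c₁ + m₂c₂) = 390.01 K.
ΔS₁ = m₁c₁ ln(T_f/T₁) = 329.28 × ln(390.01/414) = -19.66 J/K.
ΔS₂ = m₂c₂ ln(T_f/T₂) = 84.042 × ln(390.01/296) = 23.18 J/K.
ΔS_total = -19.66 + 23.18 = 3.52 J/K.

ΔS_total = 3.52 J/K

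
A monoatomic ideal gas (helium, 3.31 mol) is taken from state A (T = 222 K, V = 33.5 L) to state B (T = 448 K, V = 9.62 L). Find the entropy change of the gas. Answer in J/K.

ΔS = -5.35 J/K

Entropy is a state function: ΔS = nC_V ln(T₂/T₁) + nR ln(V₂/V₁), with C_V = 3R/2 = 12.47 J mol⁻¹ K⁻¹ for a monoatomic ideal gas.
ΔS = 3.31 × [12.47 × ln(448/222) + 8.314 × ln(9.62/33.5)] = -5.35 J/K.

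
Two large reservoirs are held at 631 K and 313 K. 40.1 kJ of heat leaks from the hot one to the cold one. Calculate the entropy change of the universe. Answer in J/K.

ΔS_total = 64.6 J/K

ΔS_hot = −Q/T_H = −40100/631 = -63.55 J/K and ΔS_cold = +Q/T_C = 40100/313 = 128.12 J/K.
ΔS_total = -63.55 + 128.12 = 64.6 J/K, positive as the second law requires.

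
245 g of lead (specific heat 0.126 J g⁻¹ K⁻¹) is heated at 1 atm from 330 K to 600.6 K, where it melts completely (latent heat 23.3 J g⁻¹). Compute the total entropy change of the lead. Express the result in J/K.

ΔS = 28 J/K

Warming step: ΔS₁ = m c ln(T_tr/T_i) = 245 × 0.126 × ln(600.6/330) = 18.49 J/K.
Phase change: ΔS₂ = +mL/T_tr = 245 × 23.3 / 600.6 = 9.505 J/K.
ΔS_total = (18.49) + (9.505) = 28 J/K.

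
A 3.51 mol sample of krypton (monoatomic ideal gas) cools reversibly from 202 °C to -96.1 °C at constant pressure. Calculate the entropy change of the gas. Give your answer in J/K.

ΔS = -72 J/K

In kelvin: T₁ = 475.15 K, T₂ = 177.05 K. At constant pressure, ΔS = nC_p ln(T₂/T₁) with C_p = 5R/2 = 20.79 J mol⁻¹ K⁻¹.
ΔS = 3.51 × 20.79 × ln(177.05/475.15) = -72 J/K.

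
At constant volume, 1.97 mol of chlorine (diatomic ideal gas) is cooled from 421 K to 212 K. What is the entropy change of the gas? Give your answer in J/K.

At constant volume, ΔS = nC_V ln(T₂/T₁) with C_V = 5R/2 = 20.79 J mol⁻¹ K⁻¹.
ΔS = 1.97 × 20.79 × ln(212/421) = -28.1 J/K.

ΔS = -28.1 J/K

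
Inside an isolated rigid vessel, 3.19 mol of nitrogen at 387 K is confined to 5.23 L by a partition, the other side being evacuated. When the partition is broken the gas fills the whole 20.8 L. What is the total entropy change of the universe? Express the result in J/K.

ΔS_universe = 36.6 J/K

No heat is exchanged and no work is done, so the ideal-gas temperature stays constant.
Entropy is a state function; using a reversible isothermal path, ΔS_gas = nR ln(V₂/V₁) = 3.19 × 8.314 × ln(20.8/5.23) = 36.6 J/K.
The insulated surroundings exchange no heat, so ΔS_surr = 0 and ΔS_universe = ΔS_gas.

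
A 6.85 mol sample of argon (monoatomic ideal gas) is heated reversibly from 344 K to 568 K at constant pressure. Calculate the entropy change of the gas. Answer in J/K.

At constant pressure, ΔS = nC_p ln(T₂/T₁) with C_p = 5R/2 = 20.79 J mol⁻¹ K⁻¹.
ΔS = 6.85 × 20.79 × ln(568/344) = 71.4 J/K.

ΔS = 71.4 J/K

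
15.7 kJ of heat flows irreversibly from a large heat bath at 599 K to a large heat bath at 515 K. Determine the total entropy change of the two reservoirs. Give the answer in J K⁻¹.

ΔS_hot = −Q/T_H = −15700/599 = -26.21 J/K and ΔS_cold = +Q/T_C = 15700/515 = 30.49 J/K.
ΔS_total = -26.21 + 30.49 = 4.28 J/K, positive as the second law requires.

ΔS_total = 4.28 J/K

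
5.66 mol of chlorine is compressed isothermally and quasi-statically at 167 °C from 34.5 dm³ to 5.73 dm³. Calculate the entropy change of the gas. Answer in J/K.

ΔS_gas = -84.5 J/K

For an isothermal ideal gas ΔS_gas = nR ln(V₂/V₁) = 5.66 × 8.314 × ln(5.73/34.5) = -84.5 J/K.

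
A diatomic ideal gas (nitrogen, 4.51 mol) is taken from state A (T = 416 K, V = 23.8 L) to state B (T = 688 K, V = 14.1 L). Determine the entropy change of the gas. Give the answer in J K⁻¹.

Entropy is a state function: ΔS = nC_V ln(T₂/T₁) + nR ln(V₂/V₁), with C_V = 5R/2 = 20.79 J mol⁻¹ K⁻¹ for a diatomic ideal gas.
ΔS = 4.51 × [20.79 × ln(688/416) + 8.314 × ln(14.1/23.8)] = 27.5 J/K.

ΔS = 27.5 J/K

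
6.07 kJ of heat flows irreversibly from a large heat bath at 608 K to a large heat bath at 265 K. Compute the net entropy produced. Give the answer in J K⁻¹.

ΔS_hot = −Q/T_H = −6070/608 = -9.984 J/K and ΔS_cold = +Q/T_C = 6070/265 = 22.91 J/K.
ΔS_total = -9.984 + 22.91 = 12.9 J/K, positive as the second law requires.

ΔS_total = 12.9 J/K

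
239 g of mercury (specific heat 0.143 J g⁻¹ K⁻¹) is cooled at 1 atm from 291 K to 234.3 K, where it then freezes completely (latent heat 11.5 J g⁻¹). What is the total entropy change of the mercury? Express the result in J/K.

Cooling step: ΔS₁ = m c ln(T_tr/T_i) = 239 × 0.143 × ln(234.3/291) = -7.407 J/K.
Phase change: ΔS₂ = −mL/T_tr = −239 × 11.5 / 234.3 = -11.73 J/K.
ΔS_total = (-7.407) + (-11.73) = -19.1 J/K.

ΔS = -19.1 J/K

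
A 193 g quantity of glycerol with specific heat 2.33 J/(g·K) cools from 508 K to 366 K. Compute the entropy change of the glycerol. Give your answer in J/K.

ΔS = ∫dQ_rev/T = m c ln(T₂/T₁) = 193 × 2.33 × ln(366/508) = -147 J/K.

ΔS = -147 J/K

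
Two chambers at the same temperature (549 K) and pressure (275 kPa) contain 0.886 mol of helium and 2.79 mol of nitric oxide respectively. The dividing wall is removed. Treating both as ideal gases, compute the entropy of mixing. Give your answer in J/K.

ΔS_mix = 16.9 J/K

Mole fractions: x_A = 0.886/3.68 = 0.241, x_B = 0.759.
ΔS_mix = −R(n_A ln x_A + n_B ln x_B) = −8.314 × (0.886 ln 0.241 + 2.79 ln 0.759) = 16.9 J/K.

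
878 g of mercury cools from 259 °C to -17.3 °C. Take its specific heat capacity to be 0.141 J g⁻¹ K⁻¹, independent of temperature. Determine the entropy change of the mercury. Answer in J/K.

ΔS = -90.7 J/K

In kelvin: T₁ = 532.15 K, T₂ = 255.85 K. ΔS = ∫dQ_rev/T = m c ln(T₂/T₁) = 878 × 0.141 × ln(255.85/532.15) = -90.7 J/K.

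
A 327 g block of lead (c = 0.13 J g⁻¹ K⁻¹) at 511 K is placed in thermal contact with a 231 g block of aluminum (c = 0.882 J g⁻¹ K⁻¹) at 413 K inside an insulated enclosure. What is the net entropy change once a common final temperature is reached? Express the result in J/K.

ΔS_total = 0.835 J/K

Energy balance: T_f = (m₁c₁T₁ + m₂c₂T₂)/(m₁c₁ + m₂c₂) = 429.92 K.
ΔS₁ = m₁c₁ ln(T_f/T₁) = 42.51 × ln(429.92/511) = -7.3447 J/K.
ΔS₂ = m₂c₂ ln(T_f/T₂) = 203.742 × ln(429.92/413) = 8.1794 J/K.
ΔS_total = -7.3447 + 8.1794 = 0.835 J/K.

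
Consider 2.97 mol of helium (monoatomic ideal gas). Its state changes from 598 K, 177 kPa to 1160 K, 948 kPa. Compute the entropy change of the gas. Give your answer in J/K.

ΔS = nC_p ln(T₂/T₁) − nR ln(P₂/P₁), with C_p = 5R/2 = 20.79 J mol⁻¹ K⁻¹ for a monoatomic ideal gas.
ΔS = 2.97 × [20.79 × ln(1160/598) − 8.314 × ln(948/177)] = -0.537 J/K.

ΔS = -0.537 J/K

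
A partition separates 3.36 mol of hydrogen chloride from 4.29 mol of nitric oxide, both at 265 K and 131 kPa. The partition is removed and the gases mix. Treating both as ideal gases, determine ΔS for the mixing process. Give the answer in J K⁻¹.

ΔS_mix = 43.6 J/K

Mole fractions: x_A = 3.36/7.65 = 0.439, x_B = 0.561.
ΔS_mix = −R(n_A ln x_A + n_B ln x_B) = −8.314 × (3.36 ln 0.439 + 4.29 ln 0.561) = 43.6 J/K.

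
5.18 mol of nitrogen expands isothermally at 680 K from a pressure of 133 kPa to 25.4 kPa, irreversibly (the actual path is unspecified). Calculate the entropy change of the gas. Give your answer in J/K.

ΔS_gas = 71.3 J/K

Entropy is a state function, so ΔS_gas depends only on the end states.
For an isothermal ideal gas ΔS_gas = nR ln(P₁/P₂) = 5.18 × 8.314 × ln(133/25.4) = 71.3 J/K.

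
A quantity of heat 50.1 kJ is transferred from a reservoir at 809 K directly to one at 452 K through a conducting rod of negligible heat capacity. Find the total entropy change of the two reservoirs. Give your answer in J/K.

ΔS_total = 48.9 J/K

ΔS_hot = −Q/T_H = −50100/809 = -61.93 J/K and ΔS_cold = +Q/T_C = 50100/452 = 110.8 J/K.
ΔS_total = -61.93 + 110.8 = 48.9 J/K, positive as the second law requires.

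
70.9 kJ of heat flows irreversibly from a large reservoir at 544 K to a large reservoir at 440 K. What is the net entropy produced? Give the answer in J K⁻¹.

ΔS_total = 30.8 J/K

ΔS_hot = −Q/T_H = −70900/544 = -130.3 J/K and ΔS_cold = +Q/T_C = 70900/440 = 161.1 J/K.
ΔS_total = -130.3 + 161.1 = 30.8 J/K, positive as the second law requires.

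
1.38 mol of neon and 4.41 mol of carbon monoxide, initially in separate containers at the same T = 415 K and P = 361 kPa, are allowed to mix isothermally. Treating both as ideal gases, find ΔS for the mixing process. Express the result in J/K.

Mole fractions: x_A = 1.38/5.79 = 0.238, x_B = 0.762.
ΔS_mix = −R(n_A ln x_A + n_B ln x_B) = −8.314 × (1.38 ln 0.238 + 4.41 ln 0.762) = 26.4 J/K.

ΔS_mix = 26.4 J/K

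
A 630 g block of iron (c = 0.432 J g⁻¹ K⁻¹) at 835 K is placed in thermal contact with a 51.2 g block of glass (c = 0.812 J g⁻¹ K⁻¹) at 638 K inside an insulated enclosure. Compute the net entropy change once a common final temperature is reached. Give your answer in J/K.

Energy balance: T_f = (m₁c₁T₁ + m₂c₂T₂)/(m₁c₁ + m₂c₂) = 808.89 K.
ΔS₁ = m₁c₁ ln(T_f/T₁) = 272.16 × ln(808.89/835) = -8.645 J/K.
ΔS₂ = m₂c₂ ln(T_f/T₂) = 41.5744 × ln(808.89/638) = 9.867 J/K.
ΔS_total = -8.645 + 9.867 = 1.22 J/K.

ΔS_total = 1.22 J/K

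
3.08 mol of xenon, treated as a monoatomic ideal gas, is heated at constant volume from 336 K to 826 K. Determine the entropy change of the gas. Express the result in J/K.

At constant volume, ΔS = nC_V ln(T₂/T₁) with C_V = 3R/2 = 12.47 J mol⁻¹ K⁻¹.
ΔS = 3.08 × 12.47 × ln(826/336) = 34.5 J/K.

ΔS = 34.5 J/K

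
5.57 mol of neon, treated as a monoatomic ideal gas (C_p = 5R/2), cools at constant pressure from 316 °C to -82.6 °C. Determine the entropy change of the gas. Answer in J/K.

ΔS = -131 J/K

In kelvin: T₁ = 589.15 K, T₂ = 190.55 K. At constant pressure, ΔS = nC_p ln(T₂/T₁) with C_p = 5R/2 = 20.79 J mol⁻¹ K⁻¹.
ΔS = 5.57 × 20.79 × ln(190.55/589.15) = -131 J/K.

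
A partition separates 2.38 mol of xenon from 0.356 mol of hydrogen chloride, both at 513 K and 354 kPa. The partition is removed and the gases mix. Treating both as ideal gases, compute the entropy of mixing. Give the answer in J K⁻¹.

ΔS_mix = 8.79 J/K

Mole fractions: x_A = 2.38/2.74 = 0.87, x_B = 0.13.
ΔS_mix = −R(n_A ln x_A + n_B ln x_B) = −8.314 × (2.38 ln 0.87 + 0.356 ln 0.13) = 8.79 J/K.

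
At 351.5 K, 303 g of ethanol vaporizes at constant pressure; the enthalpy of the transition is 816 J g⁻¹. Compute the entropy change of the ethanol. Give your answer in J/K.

ΔS = 703 J/K

Heat absorbed by the substance: Q = mL = 303 × 816 = 247248 J.
At constant T, ΔS = Q_rev/T = 247248 / 351.5 = 703 J/K.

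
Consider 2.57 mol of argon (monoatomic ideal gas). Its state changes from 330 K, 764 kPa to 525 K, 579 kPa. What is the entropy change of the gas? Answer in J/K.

ΔS = 30.7 J/K

ΔS = nC_p ln(T₂/T₁) − nR ln(P₂/P₁), with C_p = 5R/2 = 20.79 J mol⁻¹ K⁻¹ for a monoatomic ideal gas.
ΔS = 2.57 × [20.79 × ln(525/330) − 8.314 × ln(579/764)] = 30.7 J/K.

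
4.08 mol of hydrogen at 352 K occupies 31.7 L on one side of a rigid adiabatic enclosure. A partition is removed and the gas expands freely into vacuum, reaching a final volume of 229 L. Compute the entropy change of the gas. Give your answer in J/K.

For an ideal gas in free expansion Q = 0 and W = 0, so T is unchanged.
Entropy is a state function; using a reversible isothermal path, ΔS_gas = nR ln(V₂/V₁) = 4.08 × 8.314 × ln(229/31.7) = 67.1 J/K.

ΔS_gas = 67.1 J/K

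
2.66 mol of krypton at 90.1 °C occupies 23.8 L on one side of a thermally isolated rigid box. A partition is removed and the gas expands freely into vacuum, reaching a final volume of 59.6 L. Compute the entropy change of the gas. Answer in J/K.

For an ideal gas in free expansion Q = 0 and W = 0, so T is unchanged.
Entropy is a state function; using a reversible isothermal path, ΔS_gas = nR ln(V₂/V₁) = 2.66 × 8.314 × ln(59.6/23.8) = 20.3 J/K.

ΔS_gas = 20.3 J/K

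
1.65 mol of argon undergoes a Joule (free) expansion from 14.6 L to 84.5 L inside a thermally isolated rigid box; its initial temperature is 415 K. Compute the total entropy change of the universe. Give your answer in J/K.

ΔS_universe = 24.1 J/K

No heat is exchanged and no work is done, so the ideal-gas temperature stays constant.
Entropy is a state function; using a reversible isothermal path, ΔS_gas = nR ln(V₂/V₁) = 1.65 × 8.314 × ln(84.5/14.6) = 24.1 J/K.
The insulated surroundings exchange no heat, so ΔS_surr = 0 and ΔS_universe = ΔS_gas.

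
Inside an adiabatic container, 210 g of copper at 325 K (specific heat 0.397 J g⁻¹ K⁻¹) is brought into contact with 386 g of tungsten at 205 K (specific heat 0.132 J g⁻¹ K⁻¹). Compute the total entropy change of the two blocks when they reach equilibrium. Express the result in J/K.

ΔS_total = 3.21 J/K

Energy balance: T_f = (m₁c₁T₁ + m₂c₂T₂)/(m₁c₁ + m₂c₂) = 279.48 K.
ΔS₁ = m₁c₁ ln(T_f/T₁) = 83.37 × ln(279.48/325) = -12.58 J/K.
ΔS₂ = m₂c₂ ln(T_f/T₂) = 50.952 × ln(279.48/205) = 15.79 J/K.
ΔS_total = -12.58 + 15.79 = 3.21 J/K.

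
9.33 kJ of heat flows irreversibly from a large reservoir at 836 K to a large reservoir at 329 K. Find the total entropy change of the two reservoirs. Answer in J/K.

ΔS_hot = −Q/T_H = −9330/836 = -11.16 J/K and ΔS_cold = +Q/T_C = 9330/329 = 28.36 J/K.
ΔS_total = -11.16 + 28.36 = 17.2 J/K, positive as the second law requires.

ΔS_total = 17.2 J/K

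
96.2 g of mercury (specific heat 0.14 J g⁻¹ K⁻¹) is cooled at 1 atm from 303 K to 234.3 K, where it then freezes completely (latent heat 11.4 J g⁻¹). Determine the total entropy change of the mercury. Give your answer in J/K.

Cooling step: ΔS₁ = m c ln(T_tr/T_i) = 96.2 × 0.14 × ln(234.3/303) = -3.463 J/K.
Phase change: ΔS₂ = −mL/T_tr = −96.2 × 11.4 / 234.3 = -4.681 J/K.
ΔS_total = (-3.463) + (-4.681) = -8.14 J/K.

ΔS = -8.14 J/K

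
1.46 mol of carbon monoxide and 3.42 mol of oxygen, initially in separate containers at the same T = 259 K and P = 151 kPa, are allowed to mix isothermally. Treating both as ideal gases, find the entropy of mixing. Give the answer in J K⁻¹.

Mole fractions: x_A = 1.46/4.88 = 0.299, x_B = 0.701.
ΔS_mix = −R(n_A ln x_A + n_B ln x_B) = −8.314 × (1.46 ln 0.299 + 3.42 ln 0.701) = 24.8 J/K.

ΔS_mix = 24.8 J/K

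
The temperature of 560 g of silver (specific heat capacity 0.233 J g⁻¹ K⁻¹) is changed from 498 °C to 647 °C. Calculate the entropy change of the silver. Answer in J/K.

ΔS = 23 J/K

In kelvin: T₁ = 771.15 K, T₂ = 920.15 K. ΔS = ∫dQ_rev/T = m c ln(T₂/T₁) = 560 × 0.233 × ln(920.15/771.15) = 23 J/K.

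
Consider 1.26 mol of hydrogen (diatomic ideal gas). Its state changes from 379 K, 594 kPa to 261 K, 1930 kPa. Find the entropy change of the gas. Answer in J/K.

ΔS = nC_p ln(T₂/T₁) − nR ln(P₂/P₁), with C_p = 7R/2 = 29.1 J mol⁻¹ K⁻¹ for a diatomic ideal gas.
ΔS = 1.26 × [29.1 × ln(261/379) − 8.314 × ln(1930/594)] = -26 J/K.

ΔS = -26 J/K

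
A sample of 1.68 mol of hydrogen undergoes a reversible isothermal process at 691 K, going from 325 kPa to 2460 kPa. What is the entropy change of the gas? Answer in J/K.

ΔS_gas = -28.3 J/K

For an isothermal ideal gas ΔS_gas = nR ln(P₁/P₂) = 1.68 × 8.314 × ln(325/2460) = -28.3 J/K.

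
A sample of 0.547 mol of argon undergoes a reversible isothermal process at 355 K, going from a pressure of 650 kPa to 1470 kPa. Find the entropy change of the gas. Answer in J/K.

For an isothermal ideal gas ΔS_gas = nR ln(P₁/P₂) = 0.547 × 8.314 × ln(650/1470) = -3.71 J/K.

ΔS_gas = -3.71 J/K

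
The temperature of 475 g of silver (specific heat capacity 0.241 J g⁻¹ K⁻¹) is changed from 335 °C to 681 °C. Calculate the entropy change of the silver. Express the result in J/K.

In kelvin: T₁ = 608.15 K, T₂ = 954.15 K. ΔS = ∫dQ_rev/T = m c ln(T₂/T₁) = 475 × 0.241 × ln(954.15/608.15) = 51.6 J/K.

ΔS = 51.6 J/K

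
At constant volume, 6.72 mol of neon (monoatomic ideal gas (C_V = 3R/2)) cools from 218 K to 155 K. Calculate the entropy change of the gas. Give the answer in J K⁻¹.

At constant volume, ΔS = nC_V ln(T₂/T₁) with C_V = 3R/2 = 12.47 J mol⁻¹ K⁻¹.
ΔS = 6.72 × 12.47 × ln(155/218) = -28.6 J/K.

ΔS = -28.6 J/K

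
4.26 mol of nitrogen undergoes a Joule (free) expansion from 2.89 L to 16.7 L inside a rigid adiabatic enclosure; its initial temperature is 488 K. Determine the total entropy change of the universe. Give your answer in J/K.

ΔS_universe = 62.1 J/K

No heat is exchanged and no work is done, so the ideal-gas temperature stays constant.
Entropy is a state function; using a reversible isothermal path, ΔS_gas = nR ln(V₂/V₁) = 4.26 × 8.314 × ln(16.7/2.89) = 62.1 J/K.
The insulated surroundings exchange no heat, so ΔS_surr = 0 and ΔS_universe = ΔS_gas.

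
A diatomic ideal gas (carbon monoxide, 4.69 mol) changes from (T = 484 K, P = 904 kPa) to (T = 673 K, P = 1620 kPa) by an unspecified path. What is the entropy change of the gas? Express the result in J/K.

ΔS = 22.2 J/K

ΔS = nC_p ln(T₂/T₁) − nR ln(P₂/P₁), with C_p = 7R/2 = 29.1 J mol⁻¹ K⁻¹ for a diatomic ideal gas.
ΔS = 4.69 × [29.1 × ln(673/484) − 8.314 × ln(1620/904)] = 22.2 J/K.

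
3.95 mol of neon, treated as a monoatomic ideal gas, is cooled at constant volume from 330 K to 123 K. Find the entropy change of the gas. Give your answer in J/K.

At constant volume, ΔS = nC_V ln(T₂/T₁) with C_V = 3R/2 = 12.47 J mol⁻¹ K⁻¹.
ΔS = 3.95 × 12.47 × ln(123/330) = -48.6 J/K.

ΔS = -48.6 J/K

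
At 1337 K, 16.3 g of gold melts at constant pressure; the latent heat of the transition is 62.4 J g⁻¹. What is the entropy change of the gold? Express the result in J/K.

ΔS = 0.761 J/K

Heat absorbed by the substance: Q = mL = 16.3 × 62.4 = 1017.12 J.
At constant T, ΔS = Q_rev/T = 1017.12 / 1337 = 0.761 J/K.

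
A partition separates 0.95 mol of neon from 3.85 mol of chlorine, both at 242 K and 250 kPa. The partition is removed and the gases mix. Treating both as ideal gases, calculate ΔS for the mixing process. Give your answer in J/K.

ΔS_mix = 19.9 J/K

Mole fractions: x_A = 0.95/4.8 = 0.198, x_B = 0.802.
ΔS_mix = −R(n_A ln x_A + n_B ln x_B) = −8.314 × (0.95 ln 0.198 + 3.85 ln 0.802) = 19.9 J/K.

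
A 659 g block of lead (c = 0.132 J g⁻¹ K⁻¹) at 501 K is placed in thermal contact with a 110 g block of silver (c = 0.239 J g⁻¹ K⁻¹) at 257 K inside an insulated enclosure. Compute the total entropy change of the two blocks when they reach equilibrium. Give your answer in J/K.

Energy balance: T_f = (m₁c₁T₁ + m₂c₂T₂)/(m₁c₁ + m₂c₂) = 444.37 K.
ΔS₁ = m₁c₁ ln(T_f/T₁) = 86.988 × ln(444.37/501) = -10.434 J/K.
ΔS₂ = m₂c₂ ln(T_f/T₂) = 26.29 × ln(444.37/257) = 14.396 J/K.
ΔS_total = -10.434 + 14.396 = 3.96 J/K.

ΔS_total = 3.96 J/K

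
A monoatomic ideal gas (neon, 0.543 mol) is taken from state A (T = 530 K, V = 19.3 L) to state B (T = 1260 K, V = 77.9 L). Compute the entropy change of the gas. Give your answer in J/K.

ΔS = 12.2 J/K

Entropy is a state function: ΔS = nC_V ln(T₂/T₁) + nR ln(V₂/V₁), with C_V = 3R/2 = 12.47 J mol⁻¹ K⁻¹ for a monoatomic ideal gas.
ΔS = 0.543 × [12.47 × ln(1260/530) + 8.314 × ln(77.9/19.3)] = 12.2 J/K.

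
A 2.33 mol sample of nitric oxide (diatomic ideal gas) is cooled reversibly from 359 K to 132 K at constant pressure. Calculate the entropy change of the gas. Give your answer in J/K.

ΔS = -67.8 J/K

At constant pressure, ΔS = nC_p ln(T₂/T₁) with C_p = 7R/2 = 29.1 J mol⁻¹ K⁻¹.
ΔS = 2.33 × 29.1 × ln(132/359) = -67.8 J/K.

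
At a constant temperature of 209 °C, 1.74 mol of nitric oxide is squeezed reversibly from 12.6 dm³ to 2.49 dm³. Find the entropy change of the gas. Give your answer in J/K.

ΔS_gas = -23.5 J/K

For an isothermal ideal gas ΔS_gas = nR ln(V₂/V₁) = 1.74 × 8.314 × ln(2.49/12.6) = -23.5 J/K.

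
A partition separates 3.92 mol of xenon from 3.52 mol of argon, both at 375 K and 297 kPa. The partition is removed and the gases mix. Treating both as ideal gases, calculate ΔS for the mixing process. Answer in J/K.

ΔS_mix = 42.8 J/K

Mole fractions: x_A = 3.92/7.44 = 0.527, x_B = 0.473.
ΔS_mix = −R(n_A ln x_A + n_B ln x_B) = −8.314 × (3.92 ln 0.527 + 3.52 ln 0.473) = 42.8 J/K.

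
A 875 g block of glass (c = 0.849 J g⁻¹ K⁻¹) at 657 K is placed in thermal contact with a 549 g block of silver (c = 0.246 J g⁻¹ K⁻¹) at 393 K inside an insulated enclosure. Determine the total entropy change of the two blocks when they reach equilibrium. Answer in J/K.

ΔS_total = 13.4 J/K

Energy balance: T_f = (m₁c₁T₁ + m₂c₂T₂)/(m₁c₁ + m₂c₂) = 616.39 K.
ΔS₁ = m₁c₁ ln(T_f/T₁) = 742.875 × ln(616.39/657) = -47.4 J/K.
ΔS₂ = m₂c₂ ln(T_f/T₂) = 135.054 × ln(616.39/393) = 60.78 J/K.
ΔS_total = -47.4 + 60.78 = 13.4 J/K.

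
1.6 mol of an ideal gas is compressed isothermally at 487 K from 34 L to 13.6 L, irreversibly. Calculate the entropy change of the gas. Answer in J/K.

ΔS_gas = -12.2 J/K

Entropy is a state function, so ΔS_gas depends only on the end states.
For an isothermal ideal gas ΔS_gas = nR ln(V₂/V₁) = 1.6 × 8.314 × ln(13.6/34) = -12.2 J/K.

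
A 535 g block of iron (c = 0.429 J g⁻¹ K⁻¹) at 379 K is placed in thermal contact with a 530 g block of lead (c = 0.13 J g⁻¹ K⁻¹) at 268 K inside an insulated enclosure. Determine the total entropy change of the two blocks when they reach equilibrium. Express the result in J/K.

Energy balance: T_f = (m₁c₁T₁ + m₂c₂T₂)/(m₁c₁ + m₂c₂) = 353.37 K.
ΔS₁ = m₁c₁ ln(T_f/T₁) = 229.515 × ln(353.37/379) = -16.07 J/K.
ΔS₂ = m₂c₂ ln(T_f/T₂) = 68.9 × ln(353.37/268) = 19.05 J/K.
ΔS_total = -16.07 + 19.05 = 2.98 J/K.

ΔS_total = 2.98 J/K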